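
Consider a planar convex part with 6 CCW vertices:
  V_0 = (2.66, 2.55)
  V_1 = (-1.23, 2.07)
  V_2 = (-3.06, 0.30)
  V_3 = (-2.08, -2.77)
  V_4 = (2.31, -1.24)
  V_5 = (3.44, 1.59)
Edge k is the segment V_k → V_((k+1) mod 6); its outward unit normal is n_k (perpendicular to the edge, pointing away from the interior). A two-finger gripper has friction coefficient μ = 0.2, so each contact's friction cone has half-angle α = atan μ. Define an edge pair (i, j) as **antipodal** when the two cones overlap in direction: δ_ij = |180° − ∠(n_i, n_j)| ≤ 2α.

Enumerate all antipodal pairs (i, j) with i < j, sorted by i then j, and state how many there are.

α = atan 0.2 = 11.31°;  2α = 22.62°
n_0 = (-0.1225, +0.9925)
n_1 = (-0.6952, +0.7188)
n_2 = (-0.9526, -0.3041)
n_3 = (+0.3291, -0.9443)
n_4 = (+0.9287, -0.3708)
n_5 = (+0.7761, +0.6306)
  (0,1): δ = 142.99°  ·
  (0,2): δ = 79.33°  ·
  (0,3): δ = 12.18°  ✓
  (0,4): δ = 61.20°  ·
  (0,5): δ = 122.06°  ·
  (1,2): δ = 116.34°  ·
  (1,3): δ = 24.83°  ·
  (1,4): δ = 24.19°  ·
  (1,5): δ = 85.05°  ·
  (2,3): δ = 88.49°  ·
  (2,4): δ = 39.47°  ·
  (2,5): δ = 21.39°  ✓
  (3,4): δ = 130.98°  ·
  (3,5): δ = 70.12°  ·
  (4,5): δ = 119.14°  ·
antipodal pairs: 2

count = 2; pairs: (0,3), (2,5)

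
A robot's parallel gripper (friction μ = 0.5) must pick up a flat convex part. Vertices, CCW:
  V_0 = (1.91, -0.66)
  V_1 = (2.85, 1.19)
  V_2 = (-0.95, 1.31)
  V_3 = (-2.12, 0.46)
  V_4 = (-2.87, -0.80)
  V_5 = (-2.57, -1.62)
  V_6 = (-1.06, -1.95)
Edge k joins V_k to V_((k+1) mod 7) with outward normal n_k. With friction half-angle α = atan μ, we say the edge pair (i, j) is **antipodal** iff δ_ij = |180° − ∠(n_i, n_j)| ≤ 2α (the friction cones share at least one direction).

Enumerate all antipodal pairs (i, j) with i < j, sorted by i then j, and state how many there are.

count = 8; pairs: (0,2), (0,3), (0,4), (1,5), (1,6), (2,5), (2,6), (3,6)

α = atan 0.5 = 26.57°;  2α = 53.13°
n_0 = (+0.8915, -0.4530)
n_1 = (+0.0316, +0.9995)
n_2 = (-0.5878, +0.8090)
n_3 = (-0.8593, +0.5115)
n_4 = (-0.9391, -0.3436)
n_5 = (-0.2135, -0.9769)
n_6 = (+0.3984, -0.9172)
  (0,1): δ = 64.87°  ·
  (0,2): δ = 27.07°  ✓
  (0,3): δ = 3.83°  ✓
  (0,4): δ = 47.03°  ✓
  (0,5): δ = 104.61°  ·
  (0,6): δ = 140.41°  ·
  (1,2): δ = 142.19°  ·
  (1,3): δ = 118.95°  ·
  (1,4): δ = 68.10°  ·
  (1,5): δ = 10.52°  ✓
  (1,6): δ = 25.29°  ✓
  (2,3): δ = 156.76°  ·
  (2,4): δ = 105.90°  ·
  (2,5): δ = 48.33°  ✓
  (2,6): δ = 12.52°  ✓
  (3,4): δ = 129.14°  ·
  (3,5): δ = 71.57°  ·
  (3,6): δ = 35.76°  ✓
  (4,5): δ = 122.42°  ·
  (4,6): δ = 86.62°  ·
  (5,6): δ = 144.19°  ·
antipodal pairs: 8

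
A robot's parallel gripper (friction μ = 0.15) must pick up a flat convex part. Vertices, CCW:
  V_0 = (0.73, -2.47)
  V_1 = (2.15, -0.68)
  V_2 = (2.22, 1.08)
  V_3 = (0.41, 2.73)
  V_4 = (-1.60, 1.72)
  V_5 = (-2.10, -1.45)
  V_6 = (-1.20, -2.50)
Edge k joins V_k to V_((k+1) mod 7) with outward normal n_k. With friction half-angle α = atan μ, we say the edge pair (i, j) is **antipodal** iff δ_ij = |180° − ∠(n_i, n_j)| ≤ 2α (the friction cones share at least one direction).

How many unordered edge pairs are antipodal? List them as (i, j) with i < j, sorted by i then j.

count = 2; pairs: (1,4), (2,5)

α = atan 0.15 = 8.53°;  2α = 17.06°
n_0 = (+0.7834, -0.6215)
n_1 = (+0.9992, -0.0397)
n_2 = (+0.6737, +0.7390)
n_3 = (-0.4490, +0.8935)
n_4 = (-0.9878, +0.1558)
n_5 = (-0.7593, -0.6508)
n_6 = (+0.0155, -0.9999)
  (0,1): δ = 143.85°  ·
  (0,2): δ = 93.93°  ·
  (0,3): δ = 24.90°  ·
  (0,4): δ = 29.46°  ·
  (0,5): δ = 79.03°  ·
  (0,6): δ = 129.32°  ·
  (1,2): δ = 130.07°  ·
  (1,3): δ = 61.04°  ·
  (1,4): δ = 6.69°  ✓
  (1,5): δ = 42.88°  ·
  (1,6): δ = 93.17°  ·
  (2,3): δ = 110.97°  ·
  (2,4): δ = 56.61°  ·
  (2,5): δ = 7.05°  ✓
  (2,6): δ = 43.24°  ·
  (3,4): δ = 125.64°  ·
  (3,5): δ = 76.08°  ·
  (3,6): δ = 25.79°  ·
  (4,5): δ = 130.44°  ·
  (4,6): δ = 80.15°  ·
  (5,6): δ = 129.71°  ·
antipodal pairs: 2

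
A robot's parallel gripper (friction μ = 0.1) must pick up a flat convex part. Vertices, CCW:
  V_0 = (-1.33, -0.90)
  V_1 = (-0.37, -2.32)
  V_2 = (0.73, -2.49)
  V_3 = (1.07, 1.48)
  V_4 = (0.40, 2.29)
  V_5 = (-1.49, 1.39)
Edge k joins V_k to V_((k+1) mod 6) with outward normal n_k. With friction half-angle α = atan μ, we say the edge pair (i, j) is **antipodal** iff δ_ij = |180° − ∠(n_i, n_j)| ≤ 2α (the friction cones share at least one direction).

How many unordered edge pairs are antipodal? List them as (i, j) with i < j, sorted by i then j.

count = 2; pairs: (0,3), (2,5)

α = atan 0.1 = 5.71°;  2α = 11.42°
n_0 = (-0.8284, -0.5601)
n_1 = (-0.1527, -0.9883)
n_2 = (+0.9964, -0.0853)
n_3 = (+0.7706, +0.6374)
n_4 = (-0.4299, +0.9029)
n_5 = (-0.9976, -0.0697)
  (0,1): δ = 132.85°  ·
  (0,2): δ = 38.96°  ·
  (0,3): δ = 5.54°  ✓
  (0,4): δ = 81.40°  ·
  (0,5): δ = 149.94°  ·
  (1,2): δ = 86.11°  ·
  (1,3): δ = 41.62°  ·
  (1,4): δ = 34.25°  ·
  (1,5): δ = 102.78°  ·
  (2,3): δ = 135.51°  ·
  (2,4): δ = 59.64°  ·
  (2,5): δ = 8.89°  ✓
  (3,4): δ = 104.13°  ·
  (3,5): δ = 35.60°  ·
  (4,5): δ = 111.47°  ·
antipodal pairs: 2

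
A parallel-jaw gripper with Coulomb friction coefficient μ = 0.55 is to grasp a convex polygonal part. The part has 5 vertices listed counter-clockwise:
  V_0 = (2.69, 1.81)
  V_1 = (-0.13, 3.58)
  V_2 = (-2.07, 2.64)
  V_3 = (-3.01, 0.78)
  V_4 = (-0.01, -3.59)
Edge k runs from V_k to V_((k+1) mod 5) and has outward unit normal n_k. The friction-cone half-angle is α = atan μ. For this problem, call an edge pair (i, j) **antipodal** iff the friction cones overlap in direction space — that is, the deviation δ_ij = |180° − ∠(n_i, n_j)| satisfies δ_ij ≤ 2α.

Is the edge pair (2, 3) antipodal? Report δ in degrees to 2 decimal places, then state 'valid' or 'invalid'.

δ = 118.72°, invalid

α = atan 0.55 = 28.81°;  2α = 57.62°
edge 2: e_2 = (-0.94, -1.86);  n_2 = (-0.8925, +0.4510)
edge 3: e_3 = (+3.00, -4.37);  n_3 = (-0.8244, -0.5660)
∠(n_2, n_3) = 61.28°
δ = |180° − 61.28°| = 118.72°
118.72° > 2α = 57.62°  →  invalid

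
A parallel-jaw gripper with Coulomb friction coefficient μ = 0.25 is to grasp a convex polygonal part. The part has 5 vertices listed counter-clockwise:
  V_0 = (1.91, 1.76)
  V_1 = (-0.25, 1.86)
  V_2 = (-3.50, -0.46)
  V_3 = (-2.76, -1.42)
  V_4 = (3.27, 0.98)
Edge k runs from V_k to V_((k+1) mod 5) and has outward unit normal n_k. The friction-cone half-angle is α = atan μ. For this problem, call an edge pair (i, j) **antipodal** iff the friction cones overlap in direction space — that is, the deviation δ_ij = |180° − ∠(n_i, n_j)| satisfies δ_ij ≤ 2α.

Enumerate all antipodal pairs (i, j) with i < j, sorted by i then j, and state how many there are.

α = atan 0.25 = 14.04°;  2α = 28.07°
n_0 = (+0.0462, +0.9989)
n_1 = (-0.5810, +0.8139)
n_2 = (-0.7920, -0.6105)
n_3 = (+0.3698, -0.9291)
n_4 = (+0.4975, +0.8675)
  (0,1): δ = 141.83°  ·
  (0,2): δ = 49.72°  ·
  (0,3): δ = 24.35°  ✓
  (0,4): δ = 152.82°  ·
  (1,2): δ = 87.89°  ·
  (1,3): δ = 13.82°  ✓
  (1,4): δ = 114.64°  ·
  (2,3): δ = 105.92°  ·
  (2,4): δ = 22.54°  ✓
  (3,4): δ = 51.54°  ·
antipodal pairs: 3

count = 3; pairs: (0,3), (1,3), (2,4)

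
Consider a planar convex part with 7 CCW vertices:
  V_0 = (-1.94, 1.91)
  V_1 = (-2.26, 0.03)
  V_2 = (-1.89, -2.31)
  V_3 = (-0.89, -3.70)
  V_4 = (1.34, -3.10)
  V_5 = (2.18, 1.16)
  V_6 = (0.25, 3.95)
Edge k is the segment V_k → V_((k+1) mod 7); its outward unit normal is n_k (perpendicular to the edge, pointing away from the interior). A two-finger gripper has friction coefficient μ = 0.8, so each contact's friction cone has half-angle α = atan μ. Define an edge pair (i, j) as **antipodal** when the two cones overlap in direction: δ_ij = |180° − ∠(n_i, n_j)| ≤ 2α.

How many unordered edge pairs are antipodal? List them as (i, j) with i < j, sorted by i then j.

α = atan 0.8 = 38.66°;  2α = 77.32°
n_0 = (-0.9858, +0.1678)
n_1 = (-0.9877, -0.1562)
n_2 = (-0.8118, -0.5840)
n_3 = (+0.2598, -0.9657)
n_4 = (+0.9811, -0.1935)
n_5 = (+0.8224, +0.5689)
n_6 = (-0.6816, +0.7317)
  (0,1): δ = 161.35°  ·
  (0,2): δ = 134.61°  ·
  (0,3): δ = 65.28°  ✓
  (0,4): δ = 1.49°  ✓
  (0,5): δ = 44.33°  ✓
  (0,6): δ = 142.63°  ·
  (1,2): δ = 153.25°  ·
  (1,3): δ = 83.93°  ·
  (1,4): δ = 20.14°  ✓
  (1,5): δ = 25.69°  ✓
  (1,6): δ = 123.98°  ·
  (2,3): δ = 110.67°  ·
  (2,4): δ = 46.89°  ✓
  (2,5): δ = 1.06°  ✓
  (2,6): δ = 97.24°  ·
  (3,4): δ = 116.21°  ·
  (3,5): δ = 70.39°  ✓
  (3,6): δ = 27.91°  ✓
  (4,5): δ = 134.17°  ·
  (4,6): δ = 35.88°  ✓
  (5,6): δ = 81.70°  ·
antipodal pairs: 10

count = 10; pairs: (0,3), (0,4), (0,5), (1,4), (1,5), (2,4), (2,5), (3,5), (3,6), (4,6)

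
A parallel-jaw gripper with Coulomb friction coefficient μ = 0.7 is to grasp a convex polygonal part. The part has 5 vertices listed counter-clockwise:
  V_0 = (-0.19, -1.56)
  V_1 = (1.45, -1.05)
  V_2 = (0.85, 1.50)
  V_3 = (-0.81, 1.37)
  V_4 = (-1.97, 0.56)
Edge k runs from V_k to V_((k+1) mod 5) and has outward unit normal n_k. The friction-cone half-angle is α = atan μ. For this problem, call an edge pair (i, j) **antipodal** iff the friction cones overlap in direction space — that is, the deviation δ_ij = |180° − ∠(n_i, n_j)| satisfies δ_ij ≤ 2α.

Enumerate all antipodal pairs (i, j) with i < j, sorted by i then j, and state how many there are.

α = atan 0.7 = 34.99°;  2α = 69.98°
n_0 = (+0.2969, -0.9549)
n_1 = (+0.9734, +0.2290)
n_2 = (-0.0781, +0.9969)
n_3 = (-0.5725, +0.8199)
n_4 = (-0.7658, -0.6430)
  (0,1): δ = 94.03°  ·
  (0,2): δ = 12.80°  ✓
  (0,3): δ = 17.65°  ✓
  (0,4): δ = 112.74°  ·
  (1,2): δ = 98.76°  ·
  (1,3): δ = 68.31°  ✓
  (1,4): δ = 26.78°  ✓
  (2,3): δ = 149.55°  ·
  (2,4): δ = 54.46°  ✓
  (3,4): δ = 84.91°  ·
antipodal pairs: 5

count = 5; pairs: (0,2), (0,3), (1,3), (1,4), (2,4)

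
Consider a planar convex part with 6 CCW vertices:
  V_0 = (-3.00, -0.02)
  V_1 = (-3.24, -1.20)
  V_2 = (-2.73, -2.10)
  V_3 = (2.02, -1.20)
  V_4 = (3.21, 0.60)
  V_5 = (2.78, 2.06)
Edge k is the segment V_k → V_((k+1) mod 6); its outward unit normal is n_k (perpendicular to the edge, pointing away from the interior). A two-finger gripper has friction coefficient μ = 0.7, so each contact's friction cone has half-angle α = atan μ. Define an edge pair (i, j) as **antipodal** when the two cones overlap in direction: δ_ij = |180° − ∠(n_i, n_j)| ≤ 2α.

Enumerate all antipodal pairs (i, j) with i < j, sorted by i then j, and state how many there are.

count = 7; pairs: (0,2), (0,3), (0,4), (1,3), (1,4), (2,5), (3,5)

α = atan 0.7 = 34.99°;  2α = 69.98°
n_0 = (-0.9799, +0.1993)
n_1 = (-0.8700, -0.4930)
n_2 = (+0.1862, -0.9825)
n_3 = (+0.8342, -0.5515)
n_4 = (+0.9593, +0.2825)
n_5 = (-0.3386, +0.9409)
  (0,1): δ = 138.96°  ·
  (0,2): δ = 67.77°  ✓
  (0,3): δ = 21.97°  ✓
  (0,4): δ = 27.91°  ✓
  (0,5): δ = 121.29°  ·
  (1,2): δ = 108.81°  ·
  (1,3): δ = 63.01°  ✓
  (1,4): δ = 13.13°  ✓
  (1,5): δ = 80.25°  ·
  (2,3): δ = 134.20°  ·
  (2,4): δ = 84.32°  ·
  (2,5): δ = 9.06°  ✓
  (3,4): δ = 130.12°  ·
  (3,5): δ = 36.74°  ✓
  (4,5): δ = 86.62°  ·
antipodal pairs: 7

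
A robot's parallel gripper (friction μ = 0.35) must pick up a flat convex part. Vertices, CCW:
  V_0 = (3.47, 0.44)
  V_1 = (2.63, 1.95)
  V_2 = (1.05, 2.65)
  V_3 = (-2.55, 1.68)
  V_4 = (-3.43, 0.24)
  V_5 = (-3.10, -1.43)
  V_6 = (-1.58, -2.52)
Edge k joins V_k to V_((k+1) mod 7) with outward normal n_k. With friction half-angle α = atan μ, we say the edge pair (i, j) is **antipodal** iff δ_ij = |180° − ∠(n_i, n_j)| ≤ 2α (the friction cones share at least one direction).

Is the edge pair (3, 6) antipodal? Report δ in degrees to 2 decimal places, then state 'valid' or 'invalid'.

α = atan 0.35 = 19.29°;  2α = 38.58°
edge 3: e_3 = (-0.88, -1.44);  n_3 = (-0.8533, +0.5215)
edge 6: e_6 = (+5.05, +2.96);  n_6 = (+0.5057, -0.8627)
∠(n_3, n_6) = 151.81°
δ = |180° − 151.81°| = 28.19°
28.19° ≤ 2α = 38.58°  →  valid

δ = 28.19°, valid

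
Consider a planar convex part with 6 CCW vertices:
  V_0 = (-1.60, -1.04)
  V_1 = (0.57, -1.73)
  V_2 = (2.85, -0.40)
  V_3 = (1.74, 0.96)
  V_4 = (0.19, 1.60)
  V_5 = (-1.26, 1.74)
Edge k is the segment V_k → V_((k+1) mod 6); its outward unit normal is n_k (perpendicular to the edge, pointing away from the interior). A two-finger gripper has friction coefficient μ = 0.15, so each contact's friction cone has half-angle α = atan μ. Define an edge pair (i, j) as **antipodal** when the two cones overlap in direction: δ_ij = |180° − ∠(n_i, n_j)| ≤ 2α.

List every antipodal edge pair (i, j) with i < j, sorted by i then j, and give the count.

count = 2; pairs: (0,3), (0,4)

α = atan 0.15 = 8.53°;  2α = 17.06°
n_0 = (-0.3030, -0.9530)
n_1 = (+0.5039, -0.8638)
n_2 = (+0.7747, +0.6323)
n_3 = (+0.3816, +0.9243)
n_4 = (+0.0961, +0.9954)
n_5 = (-0.9926, +0.1214)
  (0,1): δ = 132.10°  ·
  (0,2): δ = 33.14°  ·
  (0,3): δ = 4.80°  ✓
  (0,4): δ = 12.12°  ✓
  (0,5): δ = 100.67°  ·
  (1,2): δ = 81.04°  ·
  (1,3): δ = 52.69°  ·
  (1,4): δ = 35.77°  ·
  (1,5): δ = 52.77°  ·
  (2,3): δ = 151.66°  ·
  (2,4): δ = 134.74°  ·
  (2,5): δ = 46.19°  ·
  (3,4): δ = 163.08°  ·
  (3,5): δ = 74.54°  ·
  (4,5): δ = 91.46°  ·
antipodal pairs: 2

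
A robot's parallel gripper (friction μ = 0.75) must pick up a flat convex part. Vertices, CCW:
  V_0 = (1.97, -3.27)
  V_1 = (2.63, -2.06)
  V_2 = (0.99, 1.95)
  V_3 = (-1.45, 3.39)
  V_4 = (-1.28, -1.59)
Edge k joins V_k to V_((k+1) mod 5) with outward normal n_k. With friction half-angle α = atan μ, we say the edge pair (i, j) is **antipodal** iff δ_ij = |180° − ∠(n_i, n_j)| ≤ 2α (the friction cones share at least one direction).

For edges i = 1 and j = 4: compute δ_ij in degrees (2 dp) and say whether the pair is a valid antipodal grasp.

δ = 40.42°, valid

α = atan 0.75 = 36.87°;  2α = 73.74°
edge 1: e_1 = (-1.64, +4.01);  n_1 = (+0.9256, +0.3785)
edge 4: e_4 = (+3.25, -1.68);  n_4 = (-0.4592, -0.8883)
∠(n_1, n_4) = 139.58°
δ = |180° − 139.58°| = 40.42°
40.42° ≤ 2α = 73.74°  →  valid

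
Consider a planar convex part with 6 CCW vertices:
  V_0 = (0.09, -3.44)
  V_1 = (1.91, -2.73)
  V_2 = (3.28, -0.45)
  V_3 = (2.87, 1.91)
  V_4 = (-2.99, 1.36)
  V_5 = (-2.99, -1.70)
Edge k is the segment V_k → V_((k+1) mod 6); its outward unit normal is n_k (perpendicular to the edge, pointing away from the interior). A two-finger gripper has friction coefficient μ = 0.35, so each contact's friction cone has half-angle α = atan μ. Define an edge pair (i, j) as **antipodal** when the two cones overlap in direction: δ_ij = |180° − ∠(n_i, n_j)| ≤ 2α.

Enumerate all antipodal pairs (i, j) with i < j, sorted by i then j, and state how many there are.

count = 4; pairs: (0,3), (1,4), (2,4), (3,5)

α = atan 0.35 = 19.29°;  2α = 38.58°
n_0 = (+0.3634, -0.9316)
n_1 = (+0.8572, -0.5150)
n_2 = (+0.9852, +0.1712)
n_3 = (-0.0934, +0.9956)
n_4 = (-1.0000, -0.0000)
n_5 = (-0.4919, -0.8707)
  (0,1): δ = 142.31°  ·
  (0,2): δ = 101.46°  ·
  (0,3): δ = 15.95°  ✓
  (0,4): δ = 68.69°  ·
  (0,5): δ = 129.23°  ·
  (1,2): δ = 139.14°  ·
  (1,3): δ = 53.64°  ·
  (1,4): δ = 31.00°  ✓
  (1,5): δ = 91.54°  ·
  (2,3): δ = 94.49°  ·
  (2,4): δ = 9.86°  ✓
  (2,5): δ = 50.68°  ·
  (3,4): δ = 95.36°  ·
  (3,5): δ = 34.83°  ✓
  (4,5): δ = 119.46°  ·
antipodal pairs: 4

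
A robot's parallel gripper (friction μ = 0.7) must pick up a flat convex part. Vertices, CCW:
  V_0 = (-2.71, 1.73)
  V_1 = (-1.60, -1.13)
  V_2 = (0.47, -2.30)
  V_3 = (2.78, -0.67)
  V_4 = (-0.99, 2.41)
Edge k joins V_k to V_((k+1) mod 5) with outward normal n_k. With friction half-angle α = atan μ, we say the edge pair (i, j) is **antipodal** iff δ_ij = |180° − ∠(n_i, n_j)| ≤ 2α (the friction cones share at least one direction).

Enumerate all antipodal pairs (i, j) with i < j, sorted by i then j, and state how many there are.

α = atan 0.7 = 34.99°;  2α = 69.98°
n_0 = (-0.9322, -0.3618)
n_1 = (-0.4921, -0.8706)
n_2 = (+0.5765, -0.8171)
n_3 = (+0.6327, +0.7744)
n_4 = (-0.3677, +0.9300)
  (0,1): δ = 140.69°  ·
  (0,2): δ = 76.00°  ·
  (0,3): δ = 29.54°  ✓
  (0,4): δ = 90.36°  ·
  (1,2): δ = 115.32°  ·
  (1,3): δ = 9.77°  ✓
  (1,4): δ = 51.05°  ✓
  (2,3): δ = 74.46°  ·
  (2,4): δ = 13.64°  ✓
  (3,4): δ = 119.18°  ·
antipodal pairs: 4

count = 4; pairs: (0,3), (1,3), (1,4), (2,4)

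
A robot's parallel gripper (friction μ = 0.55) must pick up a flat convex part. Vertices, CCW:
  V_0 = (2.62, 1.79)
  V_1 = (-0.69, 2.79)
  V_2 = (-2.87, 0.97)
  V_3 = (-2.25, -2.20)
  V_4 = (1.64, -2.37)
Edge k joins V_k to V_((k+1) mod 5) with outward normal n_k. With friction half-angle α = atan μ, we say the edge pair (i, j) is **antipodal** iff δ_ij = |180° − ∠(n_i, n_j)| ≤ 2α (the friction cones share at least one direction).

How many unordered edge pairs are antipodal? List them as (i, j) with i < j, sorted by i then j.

α = atan 0.55 = 28.81°;  2α = 57.62°
n_0 = (+0.2892, +0.9573)
n_1 = (-0.6409, +0.7676)
n_2 = (-0.9814, -0.1919)
n_3 = (-0.0437, -0.9990)
n_4 = (+0.9734, -0.2293)
  (0,1): δ = 123.33°  ·
  (0,2): δ = 62.12°  ·
  (0,3): δ = 14.31°  ✓
  (0,4): δ = 93.55°  ·
  (1,2): δ = 118.79°  ·
  (1,3): δ = 42.36°  ✓
  (1,4): δ = 36.89°  ✓
  (2,3): δ = 103.57°  ·
  (2,4): δ = 24.32°  ✓
  (3,4): δ = 100.75°  ·
antipodal pairs: 4

count = 4; pairs: (0,3), (1,3), (1,4), (2,4)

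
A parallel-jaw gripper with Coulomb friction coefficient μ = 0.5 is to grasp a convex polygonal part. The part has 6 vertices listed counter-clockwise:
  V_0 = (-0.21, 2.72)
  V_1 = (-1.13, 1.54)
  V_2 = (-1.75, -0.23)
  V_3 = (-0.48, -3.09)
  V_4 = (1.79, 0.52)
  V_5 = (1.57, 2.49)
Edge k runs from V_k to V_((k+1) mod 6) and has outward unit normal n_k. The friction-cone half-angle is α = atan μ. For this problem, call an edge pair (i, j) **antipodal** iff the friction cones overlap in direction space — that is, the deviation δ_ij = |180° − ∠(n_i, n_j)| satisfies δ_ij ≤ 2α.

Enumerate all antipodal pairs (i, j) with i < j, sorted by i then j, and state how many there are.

count = 5; pairs: (0,3), (0,4), (1,3), (1,4), (2,4)

α = atan 0.5 = 26.57°;  2α = 53.13°
n_0 = (-0.7886, +0.6149)
n_1 = (-0.9438, +0.3306)
n_2 = (-0.9139, -0.4058)
n_3 = (+0.8465, -0.5323)
n_4 = (+0.9938, +0.1110)
n_5 = (+0.1281, +0.9918)
  (0,1): δ = 161.36°  ·
  (0,2): δ = 118.11°  ·
  (0,3): δ = 5.78°  ✓
  (0,4): δ = 44.31°  ✓
  (0,5): δ = 120.58°  ·
  (1,2): δ = 136.75°  ·
  (1,3): δ = 12.86°  ✓
  (1,4): δ = 25.68°  ✓
  (1,5): δ = 101.94°  ·
  (2,3): δ = 56.11°  ·
  (2,4): δ = 17.57°  ✓
  (2,5): δ = 58.69°  ·
  (3,4): δ = 141.47°  ·
  (3,5): δ = 65.20°  ·
  (4,5): δ = 103.73°  ·
antipodal pairs: 5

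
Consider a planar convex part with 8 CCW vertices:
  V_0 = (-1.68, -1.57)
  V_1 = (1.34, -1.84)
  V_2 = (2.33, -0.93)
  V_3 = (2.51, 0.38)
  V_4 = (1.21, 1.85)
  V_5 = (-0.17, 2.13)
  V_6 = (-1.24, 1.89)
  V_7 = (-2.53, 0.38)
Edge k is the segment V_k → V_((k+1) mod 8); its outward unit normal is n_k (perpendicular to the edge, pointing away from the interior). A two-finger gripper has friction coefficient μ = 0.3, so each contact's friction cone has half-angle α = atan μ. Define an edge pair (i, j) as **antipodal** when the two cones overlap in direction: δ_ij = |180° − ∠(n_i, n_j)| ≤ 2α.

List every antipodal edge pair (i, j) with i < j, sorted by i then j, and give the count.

count = 7; pairs: (0,4), (0,5), (1,5), (1,6), (2,6), (2,7), (3,7)

α = atan 0.3 = 16.70°;  2α = 33.40°
n_0 = (-0.0890, -0.9960)
n_1 = (+0.6767, -0.7362)
n_2 = (+0.9907, -0.1361)
n_3 = (+0.7491, +0.6625)
n_4 = (+0.1988, +0.9800)
n_5 = (-0.2189, +0.9758)
n_6 = (-0.7603, +0.6495)
n_7 = (-0.9167, -0.3996)
  (0,1): δ = 132.30°  ·
  (0,2): δ = 92.71°  ·
  (0,3): δ = 43.40°  ·
  (0,4): δ = 6.36°  ✓
  (0,5): δ = 17.75°  ✓
  (0,6): δ = 54.60°  ·
  (0,7): δ = 118.66°  ·
  (1,2): δ = 140.41°  ·
  (1,3): δ = 91.10°  ·
  (1,4): δ = 54.06°  ·
  (1,5): δ = 29.95°  ✓
  (1,6): δ = 6.90°  ✓
  (1,7): δ = 70.96°  ·
  (2,3): δ = 130.69°  ·
  (2,4): δ = 93.65°  ·
  (2,5): δ = 69.53°  ·
  (2,6): δ = 32.68°  ✓
  (2,7): δ = 31.38°  ✓
  (3,4): δ = 142.96°  ·
  (3,5): δ = 118.85°  ·
  (3,6): δ = 82.00°  ·
  (3,7): δ = 17.94°  ✓
  (4,5): δ = 155.89°  ·
  (4,6): δ = 119.04°  ·
  (4,7): δ = 54.98°  ·
  (5,6): δ = 143.15°  ·
  (5,7): δ = 79.09°  ·
  (6,7): δ = 115.94°  ·
antipodal pairs: 7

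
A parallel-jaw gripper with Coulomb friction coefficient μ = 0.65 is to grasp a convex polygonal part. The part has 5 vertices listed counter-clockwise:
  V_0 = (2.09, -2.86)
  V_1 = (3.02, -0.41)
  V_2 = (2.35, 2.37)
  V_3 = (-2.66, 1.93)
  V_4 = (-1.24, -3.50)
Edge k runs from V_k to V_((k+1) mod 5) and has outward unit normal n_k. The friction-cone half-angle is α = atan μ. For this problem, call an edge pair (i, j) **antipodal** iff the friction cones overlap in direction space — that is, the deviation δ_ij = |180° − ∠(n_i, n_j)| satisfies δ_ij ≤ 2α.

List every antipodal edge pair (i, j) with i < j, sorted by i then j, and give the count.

α = atan 0.65 = 33.02°;  2α = 66.05°
n_0 = (+0.9349, -0.3549)
n_1 = (+0.9722, +0.2343)
n_2 = (-0.0875, +0.9962)
n_3 = (-0.9675, -0.2530)
n_4 = (+0.1887, -0.9820)
  (0,1): δ = 145.66°  ·
  (0,2): δ = 64.19°  ✓
  (0,3): δ = 35.44°  ✓
  (0,4): δ = 121.67°  ·
  (1,2): δ = 98.53°  ·
  (1,3): δ = 1.10°  ✓
  (1,4): δ = 87.33°  ·
  (2,3): δ = 80.36°  ·
  (2,4): δ = 5.86°  ✓
  (3,4): δ = 93.78°  ·
antipodal pairs: 4

count = 4; pairs: (0,2), (0,3), (1,3), (2,4)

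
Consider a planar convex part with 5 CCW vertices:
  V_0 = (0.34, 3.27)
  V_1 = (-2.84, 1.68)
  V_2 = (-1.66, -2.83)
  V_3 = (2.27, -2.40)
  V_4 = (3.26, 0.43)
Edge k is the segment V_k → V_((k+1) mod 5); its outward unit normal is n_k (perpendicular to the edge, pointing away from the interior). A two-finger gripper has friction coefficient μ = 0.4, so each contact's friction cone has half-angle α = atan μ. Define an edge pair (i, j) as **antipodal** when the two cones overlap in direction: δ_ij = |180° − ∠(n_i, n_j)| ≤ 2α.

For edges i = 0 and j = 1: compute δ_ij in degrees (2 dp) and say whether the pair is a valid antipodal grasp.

δ = 101.90°, invalid

α = atan 0.4 = 21.80°;  2α = 43.60°
edge 0: e_0 = (-3.18, -1.59);  n_0 = (-0.4472, +0.8944)
edge 1: e_1 = (+1.18, -4.51);  n_1 = (-0.9674, -0.2531)
∠(n_0, n_1) = 78.10°
δ = |180° − 78.10°| = 101.90°
101.90° > 2α = 43.60°  →  invalid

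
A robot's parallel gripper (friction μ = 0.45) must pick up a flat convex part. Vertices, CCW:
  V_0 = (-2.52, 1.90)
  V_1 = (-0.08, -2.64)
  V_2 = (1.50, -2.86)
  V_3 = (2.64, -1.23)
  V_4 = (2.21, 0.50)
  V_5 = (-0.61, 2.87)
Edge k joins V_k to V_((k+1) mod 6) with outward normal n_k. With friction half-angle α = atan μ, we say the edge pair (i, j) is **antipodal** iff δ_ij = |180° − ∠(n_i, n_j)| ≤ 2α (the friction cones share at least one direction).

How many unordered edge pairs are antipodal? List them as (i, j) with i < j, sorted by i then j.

count = 5; pairs: (0,3), (0,4), (1,4), (1,5), (2,5)

α = atan 0.45 = 24.23°;  2α = 48.46°
n_0 = (-0.8808, -0.4734)
n_1 = (-0.1379, -0.9904)
n_2 = (+0.8195, -0.5731)
n_3 = (+0.9705, +0.2412)
n_4 = (+0.6434, +0.7655)
n_5 = (-0.4528, +0.8916)
  (0,1): δ = 126.18°  ·
  (0,2): δ = 63.22°  ·
  (0,3): δ = 14.30°  ✓
  (0,4): δ = 21.70°  ✓
  (0,5): δ = 88.67°  ·
  (1,2): δ = 117.04°  ·
  (1,3): δ = 68.11°  ·
  (1,4): δ = 32.12°  ✓
  (1,5): δ = 34.85°  ✓
  (2,3): δ = 131.07°  ·
  (2,4): δ = 95.08°  ·
  (2,5): δ = 28.11°  ✓
  (3,4): δ = 144.00°  ·
  (3,5): δ = 77.03°  ·
  (4,5): δ = 113.03°  ·
antipodal pairs: 5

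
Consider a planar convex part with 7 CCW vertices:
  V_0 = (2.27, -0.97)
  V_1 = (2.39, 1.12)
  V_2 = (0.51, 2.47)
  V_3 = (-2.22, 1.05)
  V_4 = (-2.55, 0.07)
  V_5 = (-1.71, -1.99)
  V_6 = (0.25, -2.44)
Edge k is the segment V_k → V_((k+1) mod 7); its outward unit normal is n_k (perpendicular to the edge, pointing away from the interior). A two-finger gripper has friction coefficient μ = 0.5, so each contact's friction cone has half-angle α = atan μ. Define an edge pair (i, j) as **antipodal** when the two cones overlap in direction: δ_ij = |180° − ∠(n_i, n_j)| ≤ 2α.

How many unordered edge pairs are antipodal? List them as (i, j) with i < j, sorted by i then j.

count = 7; pairs: (0,3), (0,4), (1,4), (1,5), (2,5), (2,6), (3,6)

α = atan 0.5 = 26.57°;  2α = 53.13°
n_0 = (+0.9984, -0.0573)
n_1 = (+0.5833, +0.8123)
n_2 = (-0.4615, +0.8872)
n_3 = (-0.9477, +0.3191)
n_4 = (-0.9260, -0.3776)
n_5 = (-0.2238, -0.9746)
n_6 = (+0.5884, -0.8086)
  (0,1): δ = 122.40°  ·
  (0,2): δ = 59.23°  ·
  (0,3): δ = 15.32°  ✓
  (0,4): δ = 25.47°  ✓
  (0,5): δ = 80.36°  ·
  (0,6): δ = 129.33°  ·
  (1,2): δ = 116.84°  ·
  (1,3): δ = 72.93°  ·
  (1,4): δ = 32.13°  ✓
  (1,5): δ = 22.75°  ✓
  (1,6): δ = 71.73°  ·
  (2,3): δ = 136.09°  ·
  (2,4): δ = 95.30°  ·
  (2,5): δ = 40.41°  ✓
  (2,6): δ = 8.56°  ✓
  (3,4): δ = 139.21°  ·
  (3,5): δ = 84.32°  ·
  (3,6): δ = 35.35°  ✓
  (4,5): δ = 125.11°  ·
  (4,6): δ = 76.14°  ·
  (5,6): δ = 131.03°  ·
antipodal pairs: 7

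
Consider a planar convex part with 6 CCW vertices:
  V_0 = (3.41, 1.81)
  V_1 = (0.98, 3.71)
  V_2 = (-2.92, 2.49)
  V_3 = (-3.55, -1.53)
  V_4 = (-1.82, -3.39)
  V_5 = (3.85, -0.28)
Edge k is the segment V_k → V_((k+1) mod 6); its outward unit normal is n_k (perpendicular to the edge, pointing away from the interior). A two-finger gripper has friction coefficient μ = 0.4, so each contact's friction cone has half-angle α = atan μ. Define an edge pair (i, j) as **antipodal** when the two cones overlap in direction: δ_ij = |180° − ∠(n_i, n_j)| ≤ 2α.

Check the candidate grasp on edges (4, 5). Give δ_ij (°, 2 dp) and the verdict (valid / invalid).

α = atan 0.4 = 21.80°;  2α = 43.60°
edge 4: e_4 = (+5.67, +3.11);  n_4 = (+0.4809, -0.8768)
edge 5: e_5 = (-0.44, +2.09);  n_5 = (+0.9785, +0.2060)
∠(n_4, n_5) = 73.14°
δ = |180° − 73.14°| = 106.86°
106.86° > 2α = 43.60°  →  invalid

δ = 106.86°, invalid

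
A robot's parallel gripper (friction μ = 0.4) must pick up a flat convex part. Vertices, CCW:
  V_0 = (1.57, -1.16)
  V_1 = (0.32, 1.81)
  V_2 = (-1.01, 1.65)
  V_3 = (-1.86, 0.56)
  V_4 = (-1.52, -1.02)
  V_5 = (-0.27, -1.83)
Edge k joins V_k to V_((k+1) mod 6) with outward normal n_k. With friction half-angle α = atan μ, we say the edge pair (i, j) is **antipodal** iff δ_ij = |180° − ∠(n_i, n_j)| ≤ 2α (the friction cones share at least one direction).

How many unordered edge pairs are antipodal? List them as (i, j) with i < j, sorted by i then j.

α = atan 0.4 = 21.80°;  2α = 43.60°
n_0 = (+0.9217, +0.3879)
n_1 = (-0.1194, +0.9928)
n_2 = (-0.7886, +0.6149)
n_3 = (-0.9776, -0.2104)
n_4 = (-0.5438, -0.8392)
n_5 = (+0.3422, -0.9396)
  (0,1): δ = 105.97°  ·
  (0,2): δ = 60.77°  ·
  (0,3): δ = 10.68°  ✓
  (0,4): δ = 34.23°  ✓
  (0,5): δ = 87.18°  ·
  (1,2): δ = 134.81°  ·
  (1,3): δ = 84.72°  ·
  (1,4): δ = 39.80°  ✓
  (1,5): δ = 13.15°  ✓
  (2,3): δ = 129.91°  ·
  (2,4): δ = 85.00°  ·
  (2,5): δ = 32.04°  ✓
  (3,4): δ = 135.09°  ·
  (3,5): δ = 82.14°  ·
  (4,5): δ = 127.05°  ·
antipodal pairs: 5

count = 5; pairs: (0,3), (0,4), (1,4), (1,5), (2,5)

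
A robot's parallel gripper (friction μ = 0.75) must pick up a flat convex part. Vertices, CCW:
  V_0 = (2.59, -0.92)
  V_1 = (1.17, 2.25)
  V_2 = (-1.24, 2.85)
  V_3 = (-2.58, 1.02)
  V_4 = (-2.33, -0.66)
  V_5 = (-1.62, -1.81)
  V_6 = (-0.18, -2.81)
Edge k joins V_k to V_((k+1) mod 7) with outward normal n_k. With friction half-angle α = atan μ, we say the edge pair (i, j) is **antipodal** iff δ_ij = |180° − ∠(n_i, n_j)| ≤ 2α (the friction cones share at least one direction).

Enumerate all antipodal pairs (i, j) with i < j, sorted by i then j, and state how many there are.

α = atan 0.75 = 36.87°;  2α = 73.74°
n_0 = (+0.9126, +0.4088)
n_1 = (+0.2416, +0.9704)
n_2 = (-0.8068, +0.5908)
n_3 = (-0.9891, -0.1472)
n_4 = (-0.8509, -0.5253)
n_5 = (-0.5704, -0.8214)
n_6 = (+0.5636, -0.8260)
  (0,1): δ = 128.11°  ·
  (0,2): δ = 60.34°  ✓
  (0,3): δ = 15.67°  ✓
  (0,4): δ = 7.56°  ✓
  (0,5): δ = 31.09°  ✓
  (0,6): δ = 100.18°  ·
  (1,2): δ = 112.23°  ·
  (1,3): δ = 67.56°  ✓
  (1,4): δ = 44.33°  ✓
  (1,5): δ = 20.80°  ✓
  (1,6): δ = 48.29°  ✓
  (2,3): δ = 135.32°  ·
  (2,4): δ = 112.10°  ·
  (2,5): δ = 88.56°  ·
  (2,6): δ = 19.48°  ✓
  (3,4): δ = 156.77°  ·
  (3,5): δ = 133.24°  ·
  (3,6): δ = 64.16°  ✓
  (4,5): δ = 156.47°  ·
  (4,6): δ = 87.38°  ·
  (5,6): δ = 110.92°  ·
antipodal pairs: 10

count = 10; pairs: (0,2), (0,3), (0,4), (0,5), (1,3), (1,4), (1,5), (1,6), (2,6), (3,6)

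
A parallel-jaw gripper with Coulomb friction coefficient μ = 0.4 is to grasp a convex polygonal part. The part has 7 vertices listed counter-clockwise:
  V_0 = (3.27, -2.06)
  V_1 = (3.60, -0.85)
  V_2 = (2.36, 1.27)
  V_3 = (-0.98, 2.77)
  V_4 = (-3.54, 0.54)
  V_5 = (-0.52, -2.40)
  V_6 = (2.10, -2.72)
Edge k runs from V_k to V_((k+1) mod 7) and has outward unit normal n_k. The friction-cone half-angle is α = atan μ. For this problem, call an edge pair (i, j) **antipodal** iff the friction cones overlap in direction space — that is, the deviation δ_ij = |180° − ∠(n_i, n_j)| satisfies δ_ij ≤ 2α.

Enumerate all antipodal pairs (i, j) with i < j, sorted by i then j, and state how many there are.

count = 5; pairs: (0,3), (1,4), (2,4), (2,5), (3,6)

α = atan 0.4 = 21.80°;  2α = 43.60°
n_0 = (+0.9648, -0.2631)
n_1 = (+0.8632, +0.5049)
n_2 = (+0.4097, +0.9122)
n_3 = (-0.6568, +0.7540)
n_4 = (-0.6976, -0.7165)
n_5 = (-0.1212, -0.9926)
n_6 = (+0.4913, -0.8710)
  (0,1): δ = 134.42°  ·
  (0,2): δ = 98.93°  ·
  (0,3): δ = 33.69°  ✓
  (0,4): δ = 61.02°  ·
  (0,5): δ = 98.29°  ·
  (0,6): δ = 134.68°  ·
  (1,2): δ = 144.51°  ·
  (1,3): δ = 79.26°  ·
  (1,4): δ = 15.45°  ✓
  (1,5): δ = 52.71°  ·
  (1,6): δ = 89.10°  ·
  (2,3): δ = 114.76°  ·
  (2,4): δ = 20.05°  ✓
  (2,5): δ = 17.22°  ✓
  (2,6): δ = 53.61°  ·
  (3,4): δ = 85.29°  ·
  (3,5): δ = 48.02°  ·
  (3,6): δ = 11.63°  ✓
  (4,5): δ = 142.73°  ·
  (4,6): δ = 106.34°  ·
  (5,6): δ = 143.61°  ·
antipodal pairs: 5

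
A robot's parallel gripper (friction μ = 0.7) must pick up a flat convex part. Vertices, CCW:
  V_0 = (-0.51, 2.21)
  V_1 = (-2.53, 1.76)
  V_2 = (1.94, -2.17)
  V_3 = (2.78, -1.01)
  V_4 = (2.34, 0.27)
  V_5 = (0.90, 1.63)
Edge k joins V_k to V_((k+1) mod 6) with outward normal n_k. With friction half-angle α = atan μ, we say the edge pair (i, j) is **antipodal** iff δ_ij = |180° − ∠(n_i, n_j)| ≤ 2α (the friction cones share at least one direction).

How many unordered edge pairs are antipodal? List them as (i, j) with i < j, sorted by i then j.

α = atan 0.7 = 34.99°;  2α = 69.98°
n_0 = (-0.2174, +0.9761)
n_1 = (-0.6603, -0.7510)
n_2 = (+0.8099, -0.5865)
n_3 = (+0.9457, +0.3251)
n_4 = (+0.6866, +0.7270)
n_5 = (+0.3804, +0.9248)
  (0,1): δ = 53.88°  ✓
  (0,2): δ = 41.53°  ✓
  (0,3): δ = 96.41°  ·
  (0,4): δ = 124.08°  ·
  (0,5): δ = 145.08°  ·
  (1,2): δ = 84.59°  ·
  (1,3): δ = 29.71°  ✓
  (1,4): δ = 2.04°  ✓
  (1,5): δ = 18.96°  ✓
  (2,3): δ = 125.12°  ·
  (2,4): δ = 97.45°  ·
  (2,5): δ = 76.45°  ·
  (3,4): δ = 152.33°  ·
  (3,5): δ = 131.33°  ·
  (4,5): δ = 159.00°  ·
antipodal pairs: 5

count = 5; pairs: (0,1), (0,2), (1,3), (1,4), (1,5)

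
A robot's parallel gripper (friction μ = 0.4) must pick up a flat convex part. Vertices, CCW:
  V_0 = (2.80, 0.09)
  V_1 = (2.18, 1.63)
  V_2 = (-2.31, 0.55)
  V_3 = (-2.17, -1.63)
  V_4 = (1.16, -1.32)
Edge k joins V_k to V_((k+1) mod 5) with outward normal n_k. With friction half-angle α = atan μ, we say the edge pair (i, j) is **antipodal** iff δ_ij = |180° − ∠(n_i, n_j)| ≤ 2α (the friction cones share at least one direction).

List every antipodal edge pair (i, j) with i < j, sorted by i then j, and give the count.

count = 3; pairs: (0,2), (1,3), (1,4)

α = atan 0.4 = 21.80°;  2α = 43.60°
n_0 = (+0.9276, +0.3735)
n_1 = (-0.2339, +0.9723)
n_2 = (-0.9979, -0.0641)
n_3 = (+0.0927, -0.9957)
n_4 = (+0.6519, -0.7583)
  (0,1): δ = 98.40°  ·
  (0,2): δ = 18.26°  ✓
  (0,3): δ = 73.39°  ·
  (0,4): δ = 108.76°  ·
  (1,2): δ = 99.85°  ·
  (1,3): δ = 8.21°  ✓
  (1,4): δ = 27.16°  ✓
  (2,3): δ = 88.36°  ·
  (2,4): δ = 52.99°  ·
  (3,4): δ = 144.63°  ·
antipodal pairs: 3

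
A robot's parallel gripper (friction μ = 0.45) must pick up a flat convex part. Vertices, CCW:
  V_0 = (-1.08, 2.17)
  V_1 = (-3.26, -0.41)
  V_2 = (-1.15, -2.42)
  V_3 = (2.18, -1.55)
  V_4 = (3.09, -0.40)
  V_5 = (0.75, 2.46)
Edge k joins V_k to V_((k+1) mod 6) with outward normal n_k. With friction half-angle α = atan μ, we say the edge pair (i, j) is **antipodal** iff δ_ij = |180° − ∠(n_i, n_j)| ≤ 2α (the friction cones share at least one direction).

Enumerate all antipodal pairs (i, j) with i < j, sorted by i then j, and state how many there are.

α = atan 0.45 = 24.23°;  2α = 48.46°
n_0 = (-0.7638, +0.6454)
n_1 = (-0.6897, -0.7241)
n_2 = (+0.2528, -0.9675)
n_3 = (+0.7842, -0.6205)
n_4 = (+0.7740, +0.6332)
n_5 = (-0.1565, +0.9877)
  (0,1): δ = 93.41°  ·
  (0,2): δ = 35.16°  ✓
  (0,3): δ = 1.84°  ✓
  (0,4): δ = 79.49°  ·
  (0,5): δ = 139.20°  ·
  (1,2): δ = 121.75°  ·
  (1,3): δ = 84.75°  ·
  (1,4): δ = 7.10°  ✓
  (1,5): δ = 52.61°  ·
  (2,3): δ = 143.00°  ·
  (2,4): δ = 65.35°  ·
  (2,5): δ = 5.64°  ✓
  (3,4): δ = 102.36°  ·
  (3,5): δ = 42.64°  ✓
  (4,5): δ = 120.28°  ·
antipodal pairs: 5

count = 5; pairs: (0,2), (0,3), (1,4), (2,5), (3,5)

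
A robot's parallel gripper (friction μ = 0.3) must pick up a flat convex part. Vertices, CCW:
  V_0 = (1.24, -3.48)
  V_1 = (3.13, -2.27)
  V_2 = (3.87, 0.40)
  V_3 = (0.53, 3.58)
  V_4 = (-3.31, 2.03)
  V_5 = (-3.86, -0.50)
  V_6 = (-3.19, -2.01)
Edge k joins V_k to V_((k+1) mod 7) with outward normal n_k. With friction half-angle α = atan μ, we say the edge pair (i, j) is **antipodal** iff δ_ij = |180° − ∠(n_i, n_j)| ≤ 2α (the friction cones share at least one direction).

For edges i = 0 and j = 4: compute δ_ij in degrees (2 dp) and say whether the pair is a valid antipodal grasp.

δ = 45.11°, invalid

α = atan 0.3 = 16.70°;  2α = 33.40°
edge 0: e_0 = (+1.89, +1.21);  n_0 = (+0.5392, -0.8422)
edge 4: e_4 = (-0.55, -2.53);  n_4 = (-0.9772, +0.2124)
∠(n_0, n_4) = 134.89°
δ = |180° − 134.89°| = 45.11°
45.11° > 2α = 33.40°  →  invalid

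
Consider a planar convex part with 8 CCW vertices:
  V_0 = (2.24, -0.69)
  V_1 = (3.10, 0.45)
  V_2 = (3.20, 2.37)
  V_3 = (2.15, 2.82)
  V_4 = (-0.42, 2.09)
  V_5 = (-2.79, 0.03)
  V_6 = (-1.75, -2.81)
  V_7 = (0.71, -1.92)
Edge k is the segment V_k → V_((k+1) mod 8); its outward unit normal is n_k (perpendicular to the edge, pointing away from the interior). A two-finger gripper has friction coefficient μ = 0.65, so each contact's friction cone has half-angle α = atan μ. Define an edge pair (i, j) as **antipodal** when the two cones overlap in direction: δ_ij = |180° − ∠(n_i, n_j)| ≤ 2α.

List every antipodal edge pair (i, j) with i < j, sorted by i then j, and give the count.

α = atan 0.65 = 33.02°;  2α = 66.05°
n_0 = (+0.7983, -0.6022)
n_1 = (+0.9986, -0.0520)
n_2 = (+0.3939, +0.9191)
n_3 = (-0.2732, +0.9619)
n_4 = (-0.6560, +0.7547)
n_5 = (-0.9390, -0.3439)
n_6 = (+0.3402, -0.9404)
n_7 = (+0.6266, -0.7794)
  (0,1): δ = 145.95°  ·
  (0,2): δ = 76.17°  ·
  (0,3): δ = 37.11°  ✓
  (0,4): δ = 11.97°  ✓
  (0,5): δ = 57.14°  ✓
  (0,6): δ = 146.92°  ·
  (0,7): δ = 165.83°  ·
  (1,2): δ = 110.22°  ·
  (1,3): δ = 71.16°  ·
  (1,4): δ = 46.02°  ✓
  (1,5): δ = 23.09°  ✓
  (1,6): δ = 112.87°  ·
  (1,7): δ = 131.78°  ·
  (2,3): δ = 140.94°  ·
  (2,4): δ = 115.80°  ·
  (2,5): δ = 46.69°  ✓
  (2,6): δ = 43.09°  ✓
  (2,7): δ = 62.00°  ✓
  (3,4): δ = 154.86°  ·
  (3,5): δ = 85.74°  ·
  (3,6): δ = 4.03°  ✓
  (3,7): δ = 22.94°  ✓
  (4,5): δ = 110.88°  ·
  (4,6): δ = 21.11°  ✓
  (4,7): δ = 2.20°  ✓
  (5,6): δ = 90.22°  ·
  (5,7): δ = 71.32°  ·
  (6,7): δ = 161.09°  ·
antipodal pairs: 12

count = 12; pairs: (0,3), (0,4), (0,5), (1,4), (1,5), (2,5), (2,6), (2,7), (3,6), (3,7), (4,6), (4,7)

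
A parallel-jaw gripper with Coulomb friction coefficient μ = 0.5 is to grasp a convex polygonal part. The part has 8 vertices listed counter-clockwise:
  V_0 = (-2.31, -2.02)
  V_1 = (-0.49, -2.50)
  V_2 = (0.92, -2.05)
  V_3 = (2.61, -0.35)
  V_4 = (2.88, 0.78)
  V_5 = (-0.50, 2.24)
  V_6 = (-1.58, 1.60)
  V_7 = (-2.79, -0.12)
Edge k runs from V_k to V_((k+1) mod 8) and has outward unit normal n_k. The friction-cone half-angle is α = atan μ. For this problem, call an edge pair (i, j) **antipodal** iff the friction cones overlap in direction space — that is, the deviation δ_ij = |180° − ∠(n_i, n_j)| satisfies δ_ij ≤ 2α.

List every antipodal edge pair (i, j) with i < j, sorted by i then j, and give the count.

α = atan 0.5 = 26.57°;  2α = 53.13°
n_0 = (-0.2550, -0.9669)
n_1 = (+0.3040, -0.9527)
n_2 = (+0.7092, -0.7050)
n_3 = (+0.9726, -0.2324)
n_4 = (+0.3965, +0.9180)
n_5 = (-0.5098, +0.8603)
n_6 = (-0.8179, +0.5754)
n_7 = (-0.9695, -0.2449)
  (0,1): δ = 147.53°  ·
  (0,2): δ = 120.06°  ·
  (0,3): δ = 88.66°  ·
  (0,4): δ = 8.59°  ✓
  (0,5): δ = 45.43°  ✓
  (0,6): δ = 69.65°  ·
  (0,7): δ = 118.95°  ·
  (1,2): δ = 152.53°  ·
  (1,3): δ = 121.14°  ·
  (1,4): δ = 41.06°  ✓
  (1,5): δ = 12.95°  ✓
  (1,6): δ = 37.17°  ✓
  (1,7): δ = 86.48°  ·
  (2,3): δ = 148.61°  ·
  (2,4): δ = 68.53°  ·
  (2,5): δ = 14.52°  ✓
  (2,6): δ = 9.71°  ✓
  (2,7): δ = 59.01°  ·
  (3,4): δ = 99.92°  ·
  (3,5): δ = 45.91°  ✓
  (3,6): δ = 21.69°  ✓
  (3,7): δ = 27.62°  ✓
  (4,5): δ = 125.99°  ·
  (4,6): δ = 101.76°  ·
  (4,7): δ = 52.46°  ✓
  (5,6): δ = 155.78°  ·
  (5,7): δ = 106.47°  ·
  (6,7): δ = 130.70°  ·
antipodal pairs: 11

count = 11; pairs: (0,4), (0,5), (1,4), (1,5), (1,6), (2,5), (2,6), (3,5), (3,6), (3,7), (4,7)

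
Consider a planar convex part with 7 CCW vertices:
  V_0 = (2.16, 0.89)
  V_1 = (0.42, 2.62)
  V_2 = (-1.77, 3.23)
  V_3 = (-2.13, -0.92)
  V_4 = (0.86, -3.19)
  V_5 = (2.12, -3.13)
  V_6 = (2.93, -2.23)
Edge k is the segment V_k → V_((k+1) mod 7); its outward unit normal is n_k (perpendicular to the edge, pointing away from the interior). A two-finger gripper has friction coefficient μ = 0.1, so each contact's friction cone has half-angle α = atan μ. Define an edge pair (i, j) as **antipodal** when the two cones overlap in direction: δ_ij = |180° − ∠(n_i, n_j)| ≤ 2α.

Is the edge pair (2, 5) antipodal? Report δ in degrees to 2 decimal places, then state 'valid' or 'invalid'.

δ = 37.03°, invalid

α = atan 0.1 = 5.71°;  2α = 11.42°
edge 2: e_2 = (-0.36, -4.15);  n_2 = (-0.9963, +0.0864)
edge 5: e_5 = (+0.81, +0.90);  n_5 = (+0.7433, -0.6690)
∠(n_2, n_5) = 142.97°
δ = |180° − 142.97°| = 37.03°
37.03° > 2α = 11.42°  →  invalid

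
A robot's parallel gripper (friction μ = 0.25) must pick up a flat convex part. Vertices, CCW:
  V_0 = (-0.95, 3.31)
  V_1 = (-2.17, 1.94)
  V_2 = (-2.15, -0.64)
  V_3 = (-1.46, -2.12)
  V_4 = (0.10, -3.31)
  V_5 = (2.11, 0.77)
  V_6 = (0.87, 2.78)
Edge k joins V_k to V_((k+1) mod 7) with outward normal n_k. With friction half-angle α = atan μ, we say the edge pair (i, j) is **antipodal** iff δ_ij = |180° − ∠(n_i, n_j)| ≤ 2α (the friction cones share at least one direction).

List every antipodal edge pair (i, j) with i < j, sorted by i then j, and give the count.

count = 5; pairs: (0,4), (1,4), (2,5), (3,5), (3,6)

α = atan 0.25 = 14.04°;  2α = 28.07°
n_0 = (-0.7468, +0.6650)
n_1 = (-1.0000, -0.0078)
n_2 = (-0.9063, -0.4226)
n_3 = (-0.6065, -0.7951)
n_4 = (+0.8971, -0.4419)
n_5 = (+0.8511, +0.5250)
n_6 = (+0.2796, +0.9601)
  (0,1): δ = 137.87°  ·
  (0,2): δ = 113.32°  ·
  (0,3): δ = 85.65°  ·
  (0,4): δ = 15.46°  ✓
  (0,5): δ = 73.36°  ·
  (0,6): δ = 115.45°  ·
  (1,2): δ = 155.45°  ·
  (1,3): δ = 127.78°  ·
  (1,4): δ = 26.67°  ✓
  (1,5): δ = 31.23°  ·
  (1,6): δ = 73.32°  ·
  (2,3): δ = 152.33°  ·
  (2,4): δ = 51.22°  ·
  (2,5): δ = 6.68°  ✓
  (2,6): δ = 48.77°  ·
  (3,4): δ = 78.89°  ·
  (3,5): δ = 20.99°  ✓
  (3,6): δ = 21.10°  ✓
  (4,5): δ = 122.10°  ·
  (4,6): δ = 80.01°  ·
  (5,6): δ = 137.91°  ·
antipodal pairs: 5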